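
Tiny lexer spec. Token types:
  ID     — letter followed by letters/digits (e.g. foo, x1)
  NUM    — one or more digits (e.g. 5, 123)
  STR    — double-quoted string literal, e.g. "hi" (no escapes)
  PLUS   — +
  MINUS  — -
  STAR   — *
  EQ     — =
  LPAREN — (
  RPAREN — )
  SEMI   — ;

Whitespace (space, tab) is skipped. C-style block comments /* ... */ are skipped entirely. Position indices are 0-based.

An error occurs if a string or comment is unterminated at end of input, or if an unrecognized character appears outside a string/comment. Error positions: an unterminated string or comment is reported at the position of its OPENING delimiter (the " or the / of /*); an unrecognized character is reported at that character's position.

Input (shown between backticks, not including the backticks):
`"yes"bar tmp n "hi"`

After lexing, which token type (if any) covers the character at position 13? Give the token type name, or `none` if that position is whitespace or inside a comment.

pos=0: enter STRING mode
pos=0: emit STR "yes" (now at pos=5)
pos=5: emit ID 'bar' (now at pos=8)
pos=9: emit ID 'tmp' (now at pos=12)
pos=13: emit ID 'n' (now at pos=14)
pos=15: enter STRING mode
pos=15: emit STR "hi" (now at pos=19)
DONE. 5 tokens: [STR, ID, ID, ID, STR]
Position 13: char is 'n' -> ID

Answer: ID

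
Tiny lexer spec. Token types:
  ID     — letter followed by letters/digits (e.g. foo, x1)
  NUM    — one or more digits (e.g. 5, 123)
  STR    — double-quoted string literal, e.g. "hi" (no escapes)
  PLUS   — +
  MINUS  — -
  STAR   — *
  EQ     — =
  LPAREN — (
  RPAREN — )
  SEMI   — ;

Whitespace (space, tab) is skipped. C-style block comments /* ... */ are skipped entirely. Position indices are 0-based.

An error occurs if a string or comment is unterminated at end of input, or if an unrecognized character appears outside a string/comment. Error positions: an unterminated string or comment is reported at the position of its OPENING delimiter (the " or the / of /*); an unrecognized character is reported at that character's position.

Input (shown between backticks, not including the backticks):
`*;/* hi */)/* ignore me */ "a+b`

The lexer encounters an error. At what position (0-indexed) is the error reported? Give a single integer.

Answer: 27

Derivation:
pos=0: emit STAR '*'
pos=1: emit SEMI ';'
pos=2: enter COMMENT mode (saw '/*')
exit COMMENT mode (now at pos=10)
pos=10: emit RPAREN ')'
pos=11: enter COMMENT mode (saw '/*')
exit COMMENT mode (now at pos=26)
pos=27: enter STRING mode
pos=27: ERROR — unterminated string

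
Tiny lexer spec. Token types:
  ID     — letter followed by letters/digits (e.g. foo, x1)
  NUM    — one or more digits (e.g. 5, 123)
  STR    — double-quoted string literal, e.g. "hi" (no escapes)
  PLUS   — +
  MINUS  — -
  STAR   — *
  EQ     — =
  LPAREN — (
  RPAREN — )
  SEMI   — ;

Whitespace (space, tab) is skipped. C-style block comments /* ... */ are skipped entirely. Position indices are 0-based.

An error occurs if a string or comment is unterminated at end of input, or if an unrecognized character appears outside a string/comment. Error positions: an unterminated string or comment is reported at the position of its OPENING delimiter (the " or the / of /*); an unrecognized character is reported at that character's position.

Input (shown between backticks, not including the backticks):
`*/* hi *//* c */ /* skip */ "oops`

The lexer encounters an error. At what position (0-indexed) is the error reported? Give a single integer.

Answer: 28

Derivation:
pos=0: emit STAR '*'
pos=1: enter COMMENT mode (saw '/*')
exit COMMENT mode (now at pos=9)
pos=9: enter COMMENT mode (saw '/*')
exit COMMENT mode (now at pos=16)
pos=17: enter COMMENT mode (saw '/*')
exit COMMENT mode (now at pos=27)
pos=28: enter STRING mode
pos=28: ERROR — unterminated string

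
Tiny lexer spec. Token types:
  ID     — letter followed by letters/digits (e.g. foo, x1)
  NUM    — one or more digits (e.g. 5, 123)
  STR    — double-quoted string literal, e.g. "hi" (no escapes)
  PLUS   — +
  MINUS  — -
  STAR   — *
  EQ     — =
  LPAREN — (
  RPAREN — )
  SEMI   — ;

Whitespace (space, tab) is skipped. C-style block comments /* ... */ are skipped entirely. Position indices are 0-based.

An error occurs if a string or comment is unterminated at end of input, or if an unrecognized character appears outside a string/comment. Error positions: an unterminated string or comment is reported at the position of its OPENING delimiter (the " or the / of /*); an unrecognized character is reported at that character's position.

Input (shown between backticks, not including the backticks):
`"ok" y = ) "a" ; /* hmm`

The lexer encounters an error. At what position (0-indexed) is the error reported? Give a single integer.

Answer: 17

Derivation:
pos=0: enter STRING mode
pos=0: emit STR "ok" (now at pos=4)
pos=5: emit ID 'y' (now at pos=6)
pos=7: emit EQ '='
pos=9: emit RPAREN ')'
pos=11: enter STRING mode
pos=11: emit STR "a" (now at pos=14)
pos=15: emit SEMI ';'
pos=17: enter COMMENT mode (saw '/*')
pos=17: ERROR — unterminated comment (reached EOF)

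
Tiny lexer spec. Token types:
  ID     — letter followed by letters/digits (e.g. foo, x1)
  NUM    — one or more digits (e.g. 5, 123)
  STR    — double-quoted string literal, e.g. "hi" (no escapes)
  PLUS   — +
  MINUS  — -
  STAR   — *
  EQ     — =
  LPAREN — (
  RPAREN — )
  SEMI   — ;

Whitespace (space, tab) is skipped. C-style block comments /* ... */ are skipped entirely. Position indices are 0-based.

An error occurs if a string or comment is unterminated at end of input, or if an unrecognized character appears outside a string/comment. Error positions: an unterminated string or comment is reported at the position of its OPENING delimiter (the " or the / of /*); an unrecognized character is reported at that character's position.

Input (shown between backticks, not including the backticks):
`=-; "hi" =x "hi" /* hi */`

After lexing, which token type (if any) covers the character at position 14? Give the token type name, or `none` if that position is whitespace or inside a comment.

Answer: STR

Derivation:
pos=0: emit EQ '='
pos=1: emit MINUS '-'
pos=2: emit SEMI ';'
pos=4: enter STRING mode
pos=4: emit STR "hi" (now at pos=8)
pos=9: emit EQ '='
pos=10: emit ID 'x' (now at pos=11)
pos=12: enter STRING mode
pos=12: emit STR "hi" (now at pos=16)
pos=17: enter COMMENT mode (saw '/*')
exit COMMENT mode (now at pos=25)
DONE. 7 tokens: [EQ, MINUS, SEMI, STR, EQ, ID, STR]
Position 14: char is 'i' -> STR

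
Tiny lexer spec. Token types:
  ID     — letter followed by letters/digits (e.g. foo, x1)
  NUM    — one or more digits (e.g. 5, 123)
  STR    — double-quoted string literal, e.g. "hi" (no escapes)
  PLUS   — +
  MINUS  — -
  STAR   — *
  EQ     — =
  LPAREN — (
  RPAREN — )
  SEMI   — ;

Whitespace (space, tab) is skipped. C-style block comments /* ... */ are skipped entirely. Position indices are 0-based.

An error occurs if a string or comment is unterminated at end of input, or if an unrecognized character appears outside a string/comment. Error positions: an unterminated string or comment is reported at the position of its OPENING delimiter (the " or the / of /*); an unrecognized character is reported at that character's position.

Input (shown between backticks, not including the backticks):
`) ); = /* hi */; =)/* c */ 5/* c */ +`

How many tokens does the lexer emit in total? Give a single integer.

pos=0: emit RPAREN ')'
pos=2: emit RPAREN ')'
pos=3: emit SEMI ';'
pos=5: emit EQ '='
pos=7: enter COMMENT mode (saw '/*')
exit COMMENT mode (now at pos=15)
pos=15: emit SEMI ';'
pos=17: emit EQ '='
pos=18: emit RPAREN ')'
pos=19: enter COMMENT mode (saw '/*')
exit COMMENT mode (now at pos=26)
pos=27: emit NUM '5' (now at pos=28)
pos=28: enter COMMENT mode (saw '/*')
exit COMMENT mode (now at pos=35)
pos=36: emit PLUS '+'
DONE. 9 tokens: [RPAREN, RPAREN, SEMI, EQ, SEMI, EQ, RPAREN, NUM, PLUS]

Answer: 9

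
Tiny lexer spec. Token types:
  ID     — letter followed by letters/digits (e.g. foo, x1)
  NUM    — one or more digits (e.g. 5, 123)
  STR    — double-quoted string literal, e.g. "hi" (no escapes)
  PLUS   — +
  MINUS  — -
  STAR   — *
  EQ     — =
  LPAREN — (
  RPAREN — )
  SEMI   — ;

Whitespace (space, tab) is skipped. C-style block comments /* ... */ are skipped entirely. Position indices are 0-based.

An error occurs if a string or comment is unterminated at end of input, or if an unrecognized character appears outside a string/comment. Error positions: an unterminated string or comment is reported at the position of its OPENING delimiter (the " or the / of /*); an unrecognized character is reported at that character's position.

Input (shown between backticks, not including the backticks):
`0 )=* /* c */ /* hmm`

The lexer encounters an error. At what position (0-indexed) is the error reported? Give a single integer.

pos=0: emit NUM '0' (now at pos=1)
pos=2: emit RPAREN ')'
pos=3: emit EQ '='
pos=4: emit STAR '*'
pos=6: enter COMMENT mode (saw '/*')
exit COMMENT mode (now at pos=13)
pos=14: enter COMMENT mode (saw '/*')
pos=14: ERROR — unterminated comment (reached EOF)

Answer: 14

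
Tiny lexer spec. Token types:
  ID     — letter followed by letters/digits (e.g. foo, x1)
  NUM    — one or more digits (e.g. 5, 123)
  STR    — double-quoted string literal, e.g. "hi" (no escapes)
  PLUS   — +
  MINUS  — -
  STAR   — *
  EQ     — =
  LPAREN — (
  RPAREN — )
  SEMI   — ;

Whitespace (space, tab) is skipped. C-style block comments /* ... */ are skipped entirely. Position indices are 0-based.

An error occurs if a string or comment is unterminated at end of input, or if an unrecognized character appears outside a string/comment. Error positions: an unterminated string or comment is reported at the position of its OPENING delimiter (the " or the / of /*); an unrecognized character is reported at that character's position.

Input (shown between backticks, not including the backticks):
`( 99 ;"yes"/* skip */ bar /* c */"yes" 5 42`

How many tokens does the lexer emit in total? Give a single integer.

Answer: 8

Derivation:
pos=0: emit LPAREN '('
pos=2: emit NUM '99' (now at pos=4)
pos=5: emit SEMI ';'
pos=6: enter STRING mode
pos=6: emit STR "yes" (now at pos=11)
pos=11: enter COMMENT mode (saw '/*')
exit COMMENT mode (now at pos=21)
pos=22: emit ID 'bar' (now at pos=25)
pos=26: enter COMMENT mode (saw '/*')
exit COMMENT mode (now at pos=33)
pos=33: enter STRING mode
pos=33: emit STR "yes" (now at pos=38)
pos=39: emit NUM '5' (now at pos=40)
pos=41: emit NUM '42' (now at pos=43)
DONE. 8 tokens: [LPAREN, NUM, SEMI, STR, ID, STR, NUM, NUM]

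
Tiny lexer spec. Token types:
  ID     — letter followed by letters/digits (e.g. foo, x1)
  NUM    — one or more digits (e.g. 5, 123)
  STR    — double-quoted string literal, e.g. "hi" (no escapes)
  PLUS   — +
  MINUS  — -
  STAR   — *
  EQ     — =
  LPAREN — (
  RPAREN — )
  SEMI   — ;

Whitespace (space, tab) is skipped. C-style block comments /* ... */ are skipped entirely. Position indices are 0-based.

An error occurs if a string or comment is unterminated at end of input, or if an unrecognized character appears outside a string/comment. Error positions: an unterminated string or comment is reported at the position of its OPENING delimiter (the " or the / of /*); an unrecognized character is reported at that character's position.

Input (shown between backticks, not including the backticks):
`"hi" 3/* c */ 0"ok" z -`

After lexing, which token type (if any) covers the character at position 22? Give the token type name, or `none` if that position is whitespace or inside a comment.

pos=0: enter STRING mode
pos=0: emit STR "hi" (now at pos=4)
pos=5: emit NUM '3' (now at pos=6)
pos=6: enter COMMENT mode (saw '/*')
exit COMMENT mode (now at pos=13)
pos=14: emit NUM '0' (now at pos=15)
pos=15: enter STRING mode
pos=15: emit STR "ok" (now at pos=19)
pos=20: emit ID 'z' (now at pos=21)
pos=22: emit MINUS '-'
DONE. 6 tokens: [STR, NUM, NUM, STR, ID, MINUS]
Position 22: char is '-' -> MINUS

Answer: MINUS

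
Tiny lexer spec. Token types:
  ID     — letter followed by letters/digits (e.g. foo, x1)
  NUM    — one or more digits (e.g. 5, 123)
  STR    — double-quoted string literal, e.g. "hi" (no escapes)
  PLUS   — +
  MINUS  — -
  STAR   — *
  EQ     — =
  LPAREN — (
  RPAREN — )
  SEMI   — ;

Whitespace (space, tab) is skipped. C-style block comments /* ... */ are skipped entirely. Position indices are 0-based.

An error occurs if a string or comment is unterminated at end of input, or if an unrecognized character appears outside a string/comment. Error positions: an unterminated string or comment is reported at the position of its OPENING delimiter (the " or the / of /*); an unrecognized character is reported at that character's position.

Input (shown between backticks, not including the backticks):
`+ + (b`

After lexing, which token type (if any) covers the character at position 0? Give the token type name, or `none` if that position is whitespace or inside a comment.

pos=0: emit PLUS '+'
pos=2: emit PLUS '+'
pos=4: emit LPAREN '('
pos=5: emit ID 'b' (now at pos=6)
DONE. 4 tokens: [PLUS, PLUS, LPAREN, ID]
Position 0: char is '+' -> PLUS

Answer: PLUS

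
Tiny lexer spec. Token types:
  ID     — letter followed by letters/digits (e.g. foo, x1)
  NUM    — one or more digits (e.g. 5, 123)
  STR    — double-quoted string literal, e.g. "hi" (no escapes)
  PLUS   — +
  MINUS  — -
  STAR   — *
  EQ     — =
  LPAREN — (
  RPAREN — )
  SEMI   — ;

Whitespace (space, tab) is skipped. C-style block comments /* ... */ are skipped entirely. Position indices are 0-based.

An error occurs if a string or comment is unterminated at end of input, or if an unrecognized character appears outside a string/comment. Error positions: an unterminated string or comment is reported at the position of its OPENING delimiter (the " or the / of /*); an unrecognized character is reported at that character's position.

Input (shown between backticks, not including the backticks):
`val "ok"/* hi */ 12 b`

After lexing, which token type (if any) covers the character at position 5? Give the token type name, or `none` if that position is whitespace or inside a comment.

pos=0: emit ID 'val' (now at pos=3)
pos=4: enter STRING mode
pos=4: emit STR "ok" (now at pos=8)
pos=8: enter COMMENT mode (saw '/*')
exit COMMENT mode (now at pos=16)
pos=17: emit NUM '12' (now at pos=19)
pos=20: emit ID 'b' (now at pos=21)
DONE. 4 tokens: [ID, STR, NUM, ID]
Position 5: char is 'o' -> STR

Answer: STR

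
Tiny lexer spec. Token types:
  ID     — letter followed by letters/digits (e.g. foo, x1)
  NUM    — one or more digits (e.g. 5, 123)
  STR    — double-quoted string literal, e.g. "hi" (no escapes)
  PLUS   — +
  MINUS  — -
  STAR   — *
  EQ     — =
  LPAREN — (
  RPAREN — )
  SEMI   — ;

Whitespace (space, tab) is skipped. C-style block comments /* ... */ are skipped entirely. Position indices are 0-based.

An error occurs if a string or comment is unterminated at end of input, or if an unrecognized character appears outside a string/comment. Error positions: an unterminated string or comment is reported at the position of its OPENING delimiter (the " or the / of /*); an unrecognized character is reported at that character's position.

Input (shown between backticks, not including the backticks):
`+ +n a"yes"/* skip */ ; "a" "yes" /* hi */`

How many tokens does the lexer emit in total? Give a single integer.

Answer: 8

Derivation:
pos=0: emit PLUS '+'
pos=2: emit PLUS '+'
pos=3: emit ID 'n' (now at pos=4)
pos=5: emit ID 'a' (now at pos=6)
pos=6: enter STRING mode
pos=6: emit STR "yes" (now at pos=11)
pos=11: enter COMMENT mode (saw '/*')
exit COMMENT mode (now at pos=21)
pos=22: emit SEMI ';'
pos=24: enter STRING mode
pos=24: emit STR "a" (now at pos=27)
pos=28: enter STRING mode
pos=28: emit STR "yes" (now at pos=33)
pos=34: enter COMMENT mode (saw '/*')
exit COMMENT mode (now at pos=42)
DONE. 8 tokens: [PLUS, PLUS, ID, ID, STR, SEMI, STR, STR]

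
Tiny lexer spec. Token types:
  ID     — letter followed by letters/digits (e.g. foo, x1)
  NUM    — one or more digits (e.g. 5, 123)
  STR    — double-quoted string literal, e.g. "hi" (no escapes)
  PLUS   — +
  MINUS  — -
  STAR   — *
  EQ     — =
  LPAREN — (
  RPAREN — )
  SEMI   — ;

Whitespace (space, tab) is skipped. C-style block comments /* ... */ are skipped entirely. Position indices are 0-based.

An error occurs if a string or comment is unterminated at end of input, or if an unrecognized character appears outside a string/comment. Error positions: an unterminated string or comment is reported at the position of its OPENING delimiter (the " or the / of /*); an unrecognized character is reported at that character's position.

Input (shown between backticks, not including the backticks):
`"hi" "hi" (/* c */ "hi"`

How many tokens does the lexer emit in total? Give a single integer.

Answer: 4

Derivation:
pos=0: enter STRING mode
pos=0: emit STR "hi" (now at pos=4)
pos=5: enter STRING mode
pos=5: emit STR "hi" (now at pos=9)
pos=10: emit LPAREN '('
pos=11: enter COMMENT mode (saw '/*')
exit COMMENT mode (now at pos=18)
pos=19: enter STRING mode
pos=19: emit STR "hi" (now at pos=23)
DONE. 4 tokens: [STR, STR, LPAREN, STR]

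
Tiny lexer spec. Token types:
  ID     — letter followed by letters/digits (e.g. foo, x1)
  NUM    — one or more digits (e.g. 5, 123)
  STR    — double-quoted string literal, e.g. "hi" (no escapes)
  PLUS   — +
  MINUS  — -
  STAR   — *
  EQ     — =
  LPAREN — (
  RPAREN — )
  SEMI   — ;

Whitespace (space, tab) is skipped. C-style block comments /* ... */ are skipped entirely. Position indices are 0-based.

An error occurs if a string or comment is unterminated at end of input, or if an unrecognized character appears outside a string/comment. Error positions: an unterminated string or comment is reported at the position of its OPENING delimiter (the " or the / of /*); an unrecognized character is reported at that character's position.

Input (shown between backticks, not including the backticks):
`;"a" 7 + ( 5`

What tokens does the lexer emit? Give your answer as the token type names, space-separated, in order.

Answer: SEMI STR NUM PLUS LPAREN NUM

Derivation:
pos=0: emit SEMI ';'
pos=1: enter STRING mode
pos=1: emit STR "a" (now at pos=4)
pos=5: emit NUM '7' (now at pos=6)
pos=7: emit PLUS '+'
pos=9: emit LPAREN '('
pos=11: emit NUM '5' (now at pos=12)
DONE. 6 tokens: [SEMI, STR, NUM, PLUS, LPAREN, NUM]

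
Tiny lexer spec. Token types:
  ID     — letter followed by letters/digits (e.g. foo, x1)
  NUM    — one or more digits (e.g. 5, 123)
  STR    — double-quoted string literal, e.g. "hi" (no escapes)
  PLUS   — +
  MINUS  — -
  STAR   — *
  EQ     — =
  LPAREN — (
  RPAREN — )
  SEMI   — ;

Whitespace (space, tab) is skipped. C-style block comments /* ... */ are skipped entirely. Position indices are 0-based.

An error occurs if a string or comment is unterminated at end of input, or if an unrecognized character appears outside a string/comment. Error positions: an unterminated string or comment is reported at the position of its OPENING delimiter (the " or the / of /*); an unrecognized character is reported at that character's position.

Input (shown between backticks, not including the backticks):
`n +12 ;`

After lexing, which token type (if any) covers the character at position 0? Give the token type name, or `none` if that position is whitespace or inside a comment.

Answer: ID

Derivation:
pos=0: emit ID 'n' (now at pos=1)
pos=2: emit PLUS '+'
pos=3: emit NUM '12' (now at pos=5)
pos=6: emit SEMI ';'
DONE. 4 tokens: [ID, PLUS, NUM, SEMI]
Position 0: char is 'n' -> ID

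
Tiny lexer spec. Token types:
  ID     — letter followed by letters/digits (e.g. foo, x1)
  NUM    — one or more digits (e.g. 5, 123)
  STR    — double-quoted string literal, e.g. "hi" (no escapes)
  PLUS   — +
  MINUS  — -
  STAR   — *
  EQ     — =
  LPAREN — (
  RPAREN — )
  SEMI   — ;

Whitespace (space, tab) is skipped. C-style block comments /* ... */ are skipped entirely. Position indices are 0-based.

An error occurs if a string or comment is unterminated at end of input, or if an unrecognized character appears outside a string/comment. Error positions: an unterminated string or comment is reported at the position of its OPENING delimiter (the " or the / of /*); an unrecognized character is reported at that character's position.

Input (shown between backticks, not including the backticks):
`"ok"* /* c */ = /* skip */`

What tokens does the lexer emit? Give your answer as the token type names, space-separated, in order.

Answer: STR STAR EQ

Derivation:
pos=0: enter STRING mode
pos=0: emit STR "ok" (now at pos=4)
pos=4: emit STAR '*'
pos=6: enter COMMENT mode (saw '/*')
exit COMMENT mode (now at pos=13)
pos=14: emit EQ '='
pos=16: enter COMMENT mode (saw '/*')
exit COMMENT mode (now at pos=26)
DONE. 3 tokens: [STR, STAR, EQ]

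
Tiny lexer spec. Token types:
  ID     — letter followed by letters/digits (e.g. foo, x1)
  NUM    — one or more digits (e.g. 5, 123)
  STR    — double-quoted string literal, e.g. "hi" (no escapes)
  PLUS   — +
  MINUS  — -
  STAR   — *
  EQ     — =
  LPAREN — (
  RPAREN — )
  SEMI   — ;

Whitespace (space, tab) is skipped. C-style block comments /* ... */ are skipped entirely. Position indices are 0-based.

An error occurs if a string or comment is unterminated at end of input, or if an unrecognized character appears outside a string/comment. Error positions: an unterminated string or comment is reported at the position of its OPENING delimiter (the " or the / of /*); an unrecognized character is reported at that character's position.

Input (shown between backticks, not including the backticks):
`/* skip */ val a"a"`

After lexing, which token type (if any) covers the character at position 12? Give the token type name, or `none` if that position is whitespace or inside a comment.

pos=0: enter COMMENT mode (saw '/*')
exit COMMENT mode (now at pos=10)
pos=11: emit ID 'val' (now at pos=14)
pos=15: emit ID 'a' (now at pos=16)
pos=16: enter STRING mode
pos=16: emit STR "a" (now at pos=19)
DONE. 3 tokens: [ID, ID, STR]
Position 12: char is 'a' -> ID

Answer: ID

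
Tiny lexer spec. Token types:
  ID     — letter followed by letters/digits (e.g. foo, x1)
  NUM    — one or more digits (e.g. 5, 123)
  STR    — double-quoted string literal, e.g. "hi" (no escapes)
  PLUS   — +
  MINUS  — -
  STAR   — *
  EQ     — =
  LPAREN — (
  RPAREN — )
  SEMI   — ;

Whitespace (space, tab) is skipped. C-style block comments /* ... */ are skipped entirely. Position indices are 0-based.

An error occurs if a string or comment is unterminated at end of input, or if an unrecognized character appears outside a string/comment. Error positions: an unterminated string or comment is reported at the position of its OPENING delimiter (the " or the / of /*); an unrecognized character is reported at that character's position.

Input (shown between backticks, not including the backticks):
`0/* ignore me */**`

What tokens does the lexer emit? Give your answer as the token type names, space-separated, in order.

pos=0: emit NUM '0' (now at pos=1)
pos=1: enter COMMENT mode (saw '/*')
exit COMMENT mode (now at pos=16)
pos=16: emit STAR '*'
pos=17: emit STAR '*'
DONE. 3 tokens: [NUM, STAR, STAR]

Answer: NUM STAR STAR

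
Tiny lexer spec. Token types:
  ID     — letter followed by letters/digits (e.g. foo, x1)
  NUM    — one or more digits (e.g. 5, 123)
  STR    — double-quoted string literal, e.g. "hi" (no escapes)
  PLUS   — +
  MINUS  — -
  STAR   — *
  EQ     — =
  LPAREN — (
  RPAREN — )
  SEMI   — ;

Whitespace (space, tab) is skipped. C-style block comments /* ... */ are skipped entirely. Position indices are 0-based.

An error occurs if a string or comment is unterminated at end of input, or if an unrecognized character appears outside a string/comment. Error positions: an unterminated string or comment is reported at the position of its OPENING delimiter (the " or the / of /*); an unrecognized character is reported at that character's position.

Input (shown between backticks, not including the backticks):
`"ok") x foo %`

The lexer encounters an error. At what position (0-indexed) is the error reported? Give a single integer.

pos=0: enter STRING mode
pos=0: emit STR "ok" (now at pos=4)
pos=4: emit RPAREN ')'
pos=6: emit ID 'x' (now at pos=7)
pos=8: emit ID 'foo' (now at pos=11)
pos=12: ERROR — unrecognized char '%'

Answer: 12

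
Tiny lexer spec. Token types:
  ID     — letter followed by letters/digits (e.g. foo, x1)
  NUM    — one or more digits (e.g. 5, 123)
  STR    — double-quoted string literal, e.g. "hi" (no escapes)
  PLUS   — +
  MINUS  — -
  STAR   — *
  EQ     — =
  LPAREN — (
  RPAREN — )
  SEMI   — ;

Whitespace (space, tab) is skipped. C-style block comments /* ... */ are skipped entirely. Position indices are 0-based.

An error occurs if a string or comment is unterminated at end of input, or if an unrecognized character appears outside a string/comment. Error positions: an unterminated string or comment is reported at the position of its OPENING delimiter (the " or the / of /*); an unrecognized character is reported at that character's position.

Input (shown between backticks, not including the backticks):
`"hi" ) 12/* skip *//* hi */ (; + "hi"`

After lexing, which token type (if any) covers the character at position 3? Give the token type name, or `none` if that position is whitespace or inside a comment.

Answer: STR

Derivation:
pos=0: enter STRING mode
pos=0: emit STR "hi" (now at pos=4)
pos=5: emit RPAREN ')'
pos=7: emit NUM '12' (now at pos=9)
pos=9: enter COMMENT mode (saw '/*')
exit COMMENT mode (now at pos=19)
pos=19: enter COMMENT mode (saw '/*')
exit COMMENT mode (now at pos=27)
pos=28: emit LPAREN '('
pos=29: emit SEMI ';'
pos=31: emit PLUS '+'
pos=33: enter STRING mode
pos=33: emit STR "hi" (now at pos=37)
DONE. 7 tokens: [STR, RPAREN, NUM, LPAREN, SEMI, PLUS, STR]
Position 3: char is '"' -> STR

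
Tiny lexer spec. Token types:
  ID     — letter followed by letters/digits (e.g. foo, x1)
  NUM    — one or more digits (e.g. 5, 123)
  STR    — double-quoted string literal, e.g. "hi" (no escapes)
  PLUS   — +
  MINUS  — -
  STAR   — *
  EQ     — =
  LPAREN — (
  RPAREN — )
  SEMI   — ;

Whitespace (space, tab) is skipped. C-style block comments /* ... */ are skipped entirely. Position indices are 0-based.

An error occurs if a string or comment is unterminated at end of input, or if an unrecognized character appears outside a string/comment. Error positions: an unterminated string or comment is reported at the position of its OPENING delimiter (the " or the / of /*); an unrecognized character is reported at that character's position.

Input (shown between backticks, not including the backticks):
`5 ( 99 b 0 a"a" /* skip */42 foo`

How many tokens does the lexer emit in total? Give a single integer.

pos=0: emit NUM '5' (now at pos=1)
pos=2: emit LPAREN '('
pos=4: emit NUM '99' (now at pos=6)
pos=7: emit ID 'b' (now at pos=8)
pos=9: emit NUM '0' (now at pos=10)
pos=11: emit ID 'a' (now at pos=12)
pos=12: enter STRING mode
pos=12: emit STR "a" (now at pos=15)
pos=16: enter COMMENT mode (saw '/*')
exit COMMENT mode (now at pos=26)
pos=26: emit NUM '42' (now at pos=28)
pos=29: emit ID 'foo' (now at pos=32)
DONE. 9 tokens: [NUM, LPAREN, NUM, ID, NUM, ID, STR, NUM, ID]

Answer: 9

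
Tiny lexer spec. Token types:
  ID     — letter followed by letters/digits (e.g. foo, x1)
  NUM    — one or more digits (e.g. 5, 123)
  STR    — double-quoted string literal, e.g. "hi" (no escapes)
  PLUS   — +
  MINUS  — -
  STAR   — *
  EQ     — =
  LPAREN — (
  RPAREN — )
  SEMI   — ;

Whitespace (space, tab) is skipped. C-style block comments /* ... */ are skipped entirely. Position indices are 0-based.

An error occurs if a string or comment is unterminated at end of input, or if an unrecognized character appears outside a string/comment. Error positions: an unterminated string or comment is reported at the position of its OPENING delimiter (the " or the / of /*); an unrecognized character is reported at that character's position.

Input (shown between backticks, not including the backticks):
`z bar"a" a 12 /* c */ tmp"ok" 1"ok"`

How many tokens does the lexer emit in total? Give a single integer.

pos=0: emit ID 'z' (now at pos=1)
pos=2: emit ID 'bar' (now at pos=5)
pos=5: enter STRING mode
pos=5: emit STR "a" (now at pos=8)
pos=9: emit ID 'a' (now at pos=10)
pos=11: emit NUM '12' (now at pos=13)
pos=14: enter COMMENT mode (saw '/*')
exit COMMENT mode (now at pos=21)
pos=22: emit ID 'tmp' (now at pos=25)
pos=25: enter STRING mode
pos=25: emit STR "ok" (now at pos=29)
pos=30: emit NUM '1' (now at pos=31)
pos=31: enter STRING mode
pos=31: emit STR "ok" (now at pos=35)
DONE. 9 tokens: [ID, ID, STR, ID, NUM, ID, STR, NUM, STR]

Answer: 9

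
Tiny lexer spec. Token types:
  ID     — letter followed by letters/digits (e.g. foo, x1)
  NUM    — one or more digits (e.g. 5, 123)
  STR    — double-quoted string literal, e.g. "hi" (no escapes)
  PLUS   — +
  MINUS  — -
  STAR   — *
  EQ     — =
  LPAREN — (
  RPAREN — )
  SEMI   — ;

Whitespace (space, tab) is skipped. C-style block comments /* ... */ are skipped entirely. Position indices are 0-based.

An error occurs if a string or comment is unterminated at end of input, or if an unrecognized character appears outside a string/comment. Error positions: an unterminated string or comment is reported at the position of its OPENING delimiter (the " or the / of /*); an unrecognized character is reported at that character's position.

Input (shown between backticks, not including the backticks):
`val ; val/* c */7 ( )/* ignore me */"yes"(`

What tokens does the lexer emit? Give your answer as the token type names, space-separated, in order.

pos=0: emit ID 'val' (now at pos=3)
pos=4: emit SEMI ';'
pos=6: emit ID 'val' (now at pos=9)
pos=9: enter COMMENT mode (saw '/*')
exit COMMENT mode (now at pos=16)
pos=16: emit NUM '7' (now at pos=17)
pos=18: emit LPAREN '('
pos=20: emit RPAREN ')'
pos=21: enter COMMENT mode (saw '/*')
exit COMMENT mode (now at pos=36)
pos=36: enter STRING mode
pos=36: emit STR "yes" (now at pos=41)
pos=41: emit LPAREN '('
DONE. 8 tokens: [ID, SEMI, ID, NUM, LPAREN, RPAREN, STR, LPAREN]

Answer: ID SEMI ID NUM LPAREN RPAREN STR LPAREN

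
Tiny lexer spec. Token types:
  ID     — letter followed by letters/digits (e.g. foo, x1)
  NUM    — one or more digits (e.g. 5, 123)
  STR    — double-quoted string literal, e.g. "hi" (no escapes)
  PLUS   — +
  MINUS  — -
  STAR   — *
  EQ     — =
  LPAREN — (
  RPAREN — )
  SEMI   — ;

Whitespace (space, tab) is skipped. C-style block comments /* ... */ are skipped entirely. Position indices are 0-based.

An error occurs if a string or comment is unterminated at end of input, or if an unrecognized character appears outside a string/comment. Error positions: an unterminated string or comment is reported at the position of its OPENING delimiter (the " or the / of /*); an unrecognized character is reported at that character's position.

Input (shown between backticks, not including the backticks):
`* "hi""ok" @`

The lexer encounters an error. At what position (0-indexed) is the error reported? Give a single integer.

pos=0: emit STAR '*'
pos=2: enter STRING mode
pos=2: emit STR "hi" (now at pos=6)
pos=6: enter STRING mode
pos=6: emit STR "ok" (now at pos=10)
pos=11: ERROR — unrecognized char '@'

Answer: 11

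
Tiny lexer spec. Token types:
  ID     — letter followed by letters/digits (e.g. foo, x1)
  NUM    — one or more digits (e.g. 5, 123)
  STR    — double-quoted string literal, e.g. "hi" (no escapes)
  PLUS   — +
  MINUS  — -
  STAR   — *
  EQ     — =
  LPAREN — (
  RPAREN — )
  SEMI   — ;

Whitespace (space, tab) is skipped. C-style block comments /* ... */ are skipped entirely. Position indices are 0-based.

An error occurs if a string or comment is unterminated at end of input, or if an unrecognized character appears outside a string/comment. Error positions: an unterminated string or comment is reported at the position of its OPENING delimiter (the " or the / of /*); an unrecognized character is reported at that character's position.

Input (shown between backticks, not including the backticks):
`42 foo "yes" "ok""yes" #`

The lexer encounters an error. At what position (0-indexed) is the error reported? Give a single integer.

pos=0: emit NUM '42' (now at pos=2)
pos=3: emit ID 'foo' (now at pos=6)
pos=7: enter STRING mode
pos=7: emit STR "yes" (now at pos=12)
pos=13: enter STRING mode
pos=13: emit STR "ok" (now at pos=17)
pos=17: enter STRING mode
pos=17: emit STR "yes" (now at pos=22)
pos=23: ERROR — unrecognized char '#'

Answer: 23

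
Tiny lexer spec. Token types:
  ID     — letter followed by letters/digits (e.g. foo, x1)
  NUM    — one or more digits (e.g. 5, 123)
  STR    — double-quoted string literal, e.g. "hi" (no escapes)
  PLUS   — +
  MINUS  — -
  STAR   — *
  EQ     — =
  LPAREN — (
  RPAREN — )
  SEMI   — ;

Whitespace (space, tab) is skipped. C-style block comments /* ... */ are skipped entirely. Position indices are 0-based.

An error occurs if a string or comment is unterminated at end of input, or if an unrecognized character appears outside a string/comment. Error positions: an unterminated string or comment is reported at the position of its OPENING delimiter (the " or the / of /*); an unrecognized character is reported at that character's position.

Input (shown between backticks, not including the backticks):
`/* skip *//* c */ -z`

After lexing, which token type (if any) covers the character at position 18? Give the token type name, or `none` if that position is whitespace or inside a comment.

Answer: MINUS

Derivation:
pos=0: enter COMMENT mode (saw '/*')
exit COMMENT mode (now at pos=10)
pos=10: enter COMMENT mode (saw '/*')
exit COMMENT mode (now at pos=17)
pos=18: emit MINUS '-'
pos=19: emit ID 'z' (now at pos=20)
DONE. 2 tokens: [MINUS, ID]
Position 18: char is '-' -> MINUS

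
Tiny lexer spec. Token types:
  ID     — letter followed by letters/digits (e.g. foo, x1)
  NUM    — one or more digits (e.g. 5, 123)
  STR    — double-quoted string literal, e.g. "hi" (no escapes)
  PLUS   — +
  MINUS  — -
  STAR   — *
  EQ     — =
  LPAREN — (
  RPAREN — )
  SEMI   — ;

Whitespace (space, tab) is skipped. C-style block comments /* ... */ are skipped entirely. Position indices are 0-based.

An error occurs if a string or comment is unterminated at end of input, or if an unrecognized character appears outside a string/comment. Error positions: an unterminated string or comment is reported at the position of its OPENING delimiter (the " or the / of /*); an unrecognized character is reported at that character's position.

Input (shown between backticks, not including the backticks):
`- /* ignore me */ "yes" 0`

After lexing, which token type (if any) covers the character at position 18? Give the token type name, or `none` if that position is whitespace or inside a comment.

pos=0: emit MINUS '-'
pos=2: enter COMMENT mode (saw '/*')
exit COMMENT mode (now at pos=17)
pos=18: enter STRING mode
pos=18: emit STR "yes" (now at pos=23)
pos=24: emit NUM '0' (now at pos=25)
DONE. 3 tokens: [MINUS, STR, NUM]
Position 18: char is '"' -> STR

Answer: STR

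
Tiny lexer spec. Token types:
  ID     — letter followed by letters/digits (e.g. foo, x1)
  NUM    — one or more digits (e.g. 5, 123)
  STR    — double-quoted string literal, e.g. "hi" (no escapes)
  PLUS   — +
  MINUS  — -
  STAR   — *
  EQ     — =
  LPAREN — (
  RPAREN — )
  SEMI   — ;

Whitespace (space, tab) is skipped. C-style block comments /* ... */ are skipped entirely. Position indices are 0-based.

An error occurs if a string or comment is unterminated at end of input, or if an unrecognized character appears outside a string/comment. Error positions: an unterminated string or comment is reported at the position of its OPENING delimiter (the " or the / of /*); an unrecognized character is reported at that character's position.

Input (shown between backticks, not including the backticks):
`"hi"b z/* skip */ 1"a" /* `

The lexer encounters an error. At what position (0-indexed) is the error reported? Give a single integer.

Answer: 23

Derivation:
pos=0: enter STRING mode
pos=0: emit STR "hi" (now at pos=4)
pos=4: emit ID 'b' (now at pos=5)
pos=6: emit ID 'z' (now at pos=7)
pos=7: enter COMMENT mode (saw '/*')
exit COMMENT mode (now at pos=17)
pos=18: emit NUM '1' (now at pos=19)
pos=19: enter STRING mode
pos=19: emit STR "a" (now at pos=22)
pos=23: enter COMMENT mode (saw '/*')
pos=23: ERROR — unterminated comment (reached EOF)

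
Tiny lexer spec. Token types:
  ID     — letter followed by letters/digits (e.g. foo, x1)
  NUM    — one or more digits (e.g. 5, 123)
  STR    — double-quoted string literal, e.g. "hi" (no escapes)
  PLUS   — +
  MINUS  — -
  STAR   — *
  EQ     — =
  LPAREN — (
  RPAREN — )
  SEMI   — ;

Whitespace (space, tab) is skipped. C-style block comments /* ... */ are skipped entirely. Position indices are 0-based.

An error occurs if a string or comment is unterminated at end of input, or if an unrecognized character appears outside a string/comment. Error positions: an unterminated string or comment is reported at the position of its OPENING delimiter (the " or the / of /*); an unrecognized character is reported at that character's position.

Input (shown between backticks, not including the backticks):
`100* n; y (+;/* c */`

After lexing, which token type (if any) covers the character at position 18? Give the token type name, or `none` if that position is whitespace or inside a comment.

Answer: none

Derivation:
pos=0: emit NUM '100' (now at pos=3)
pos=3: emit STAR '*'
pos=5: emit ID 'n' (now at pos=6)
pos=6: emit SEMI ';'
pos=8: emit ID 'y' (now at pos=9)
pos=10: emit LPAREN '('
pos=11: emit PLUS '+'
pos=12: emit SEMI ';'
pos=13: enter COMMENT mode (saw '/*')
exit COMMENT mode (now at pos=20)
DONE. 8 tokens: [NUM, STAR, ID, SEMI, ID, LPAREN, PLUS, SEMI]
Position 18: char is '*' -> none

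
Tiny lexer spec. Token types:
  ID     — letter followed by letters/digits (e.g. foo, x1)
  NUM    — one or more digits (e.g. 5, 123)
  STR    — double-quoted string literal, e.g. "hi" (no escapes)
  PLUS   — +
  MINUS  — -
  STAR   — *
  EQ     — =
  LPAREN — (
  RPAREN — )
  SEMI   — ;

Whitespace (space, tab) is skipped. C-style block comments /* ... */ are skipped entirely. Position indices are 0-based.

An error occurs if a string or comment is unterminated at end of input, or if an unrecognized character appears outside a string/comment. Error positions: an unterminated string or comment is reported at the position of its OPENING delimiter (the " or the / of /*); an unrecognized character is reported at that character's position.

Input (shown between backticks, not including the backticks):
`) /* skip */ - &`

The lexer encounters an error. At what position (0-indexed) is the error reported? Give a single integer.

Answer: 15

Derivation:
pos=0: emit RPAREN ')'
pos=2: enter COMMENT mode (saw '/*')
exit COMMENT mode (now at pos=12)
pos=13: emit MINUS '-'
pos=15: ERROR — unrecognized char '&'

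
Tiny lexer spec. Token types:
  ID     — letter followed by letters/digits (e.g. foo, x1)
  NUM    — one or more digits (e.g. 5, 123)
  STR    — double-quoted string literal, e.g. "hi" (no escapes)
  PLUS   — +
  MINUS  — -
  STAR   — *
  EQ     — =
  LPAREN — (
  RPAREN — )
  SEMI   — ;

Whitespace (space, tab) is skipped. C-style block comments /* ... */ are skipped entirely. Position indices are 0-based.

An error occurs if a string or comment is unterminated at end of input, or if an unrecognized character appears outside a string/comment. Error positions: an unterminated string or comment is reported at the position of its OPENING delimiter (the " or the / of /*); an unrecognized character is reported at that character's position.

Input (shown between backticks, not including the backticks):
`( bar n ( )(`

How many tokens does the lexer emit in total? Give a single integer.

pos=0: emit LPAREN '('
pos=2: emit ID 'bar' (now at pos=5)
pos=6: emit ID 'n' (now at pos=7)
pos=8: emit LPAREN '('
pos=10: emit RPAREN ')'
pos=11: emit LPAREN '('
DONE. 6 tokens: [LPAREN, ID, ID, LPAREN, RPAREN, LPAREN]

Answer: 6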